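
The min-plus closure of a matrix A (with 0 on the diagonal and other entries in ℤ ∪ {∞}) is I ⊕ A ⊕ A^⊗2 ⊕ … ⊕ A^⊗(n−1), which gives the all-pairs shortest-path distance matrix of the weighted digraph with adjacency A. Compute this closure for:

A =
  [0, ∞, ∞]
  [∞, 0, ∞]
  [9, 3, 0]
Closure =
  [0, ∞, ∞]
  [∞, 0, ∞]
  [9, 3, 0]

This is the Floyd-Warshall all-pairs shortest-path computation. For each intermediate vertex k = 0, 1, …, 2, update dist[i][j] ← min(dist[i][j], dist[i][k] + dist[k][j]). The final matrix gives, for each (i, j), the minimum total weight of any directed path from i to j (possibly empty when i = j).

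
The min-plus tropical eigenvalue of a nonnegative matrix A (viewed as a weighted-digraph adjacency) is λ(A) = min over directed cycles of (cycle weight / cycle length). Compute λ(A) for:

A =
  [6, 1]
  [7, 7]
λ(A) = 4

Enumerate directed cycles and compute their means (weight / length). Sample:
  cycle 0 → 0: weight = 6, length = 1, mean = 6/1 ≈ 6.000
  cycle 1 → 1: weight = 7, length = 1, mean = 7/1 ≈ 7.000
  cycle 0 → 1 → 0: weight = 8, length = 2, mean = 8/2 ≈ 4.000
  cycle 1 → 0 → 1: weight = 8, length = 2, mean = 8/2 ≈ 4.000
Minimum mean = 4.000, attained e.g. along the cycle 0 → 1 → 0 with weight 8 and length 2. So λ(A) = 8/2 = 4.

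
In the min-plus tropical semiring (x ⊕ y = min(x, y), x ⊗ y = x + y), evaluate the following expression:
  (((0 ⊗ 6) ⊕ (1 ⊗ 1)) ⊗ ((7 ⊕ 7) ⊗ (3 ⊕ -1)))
(((0 ⊗ 6) ⊕ (1 ⊗ 1)) ⊗ ((7 ⊕ 7) ⊗ (3 ⊕ -1))) = 8

Expand innermost to outermost. Recall ⊕ takes the minimum of its arguments and ⊗ takes their sum. Working out the expression (((0 ⊗ 6) ⊕ (1 ⊗ 1)) ⊗ ((7 ⊕ 7) ⊗ (3 ⊕ -1))) gives 8.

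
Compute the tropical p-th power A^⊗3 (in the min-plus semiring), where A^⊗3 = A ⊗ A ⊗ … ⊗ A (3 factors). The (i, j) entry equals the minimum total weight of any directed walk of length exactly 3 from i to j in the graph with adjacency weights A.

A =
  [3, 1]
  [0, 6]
A^⊗3 =
  [4, 2]
  [1, 4]

Each entry (A^⊗3)_ij equals the minimum over all length-3 walks i = v_0 → v_1 → … → v_3 = j of Σ_t A[v_t][v_{t+1}]. For example, for (i, j) = (0, 1) we minimise over 4 possible intermediate vertex sequences; the minimum is 2, attained along the walk 0 → 1 → 0 → 1.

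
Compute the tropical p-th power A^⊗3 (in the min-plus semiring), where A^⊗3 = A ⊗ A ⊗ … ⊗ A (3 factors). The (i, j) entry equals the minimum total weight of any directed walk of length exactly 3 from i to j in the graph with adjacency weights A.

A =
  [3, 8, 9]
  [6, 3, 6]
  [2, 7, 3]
A^⊗3 =
  [9, 14, 15]
  [11, 9, 12]
  [8, 13, 9]

Each entry (A^⊗3)_ij equals the minimum over all length-3 walks i = v_0 → v_1 → … → v_3 = j of Σ_t A[v_t][v_{t+1}]. For example, for (i, j) = (0, 2) we minimise over 9 possible intermediate vertex sequences; the minimum is 15, attained along the walk 0 → 0 → 0 → 2.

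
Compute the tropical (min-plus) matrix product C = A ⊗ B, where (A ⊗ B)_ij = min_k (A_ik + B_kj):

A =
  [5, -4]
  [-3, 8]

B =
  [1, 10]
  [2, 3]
A ⊗ B =
  [-2, -1]
  [-2, 7]

Apply the min-plus product entry-by-entry:
  C[0][0] = min over k of (A[0][0] + B[0][0] = 5 + 1 = 6, A[0][1] + B[1][0] = -4 + 2 = -2) = -2 (attained at k = 1)
  C[0][1] = min over k of (A[0][0] + B[0][1] = 5 + 10 = 15, A[0][1] + B[1][1] = -4 + 3 = -1) = -1 (attained at k = 1)
  C[1][0] = min over k of (A[1][0] + B[0][0] = -3 + 1 = -2, A[1][1] + B[1][0] = 8 + 2 = 10) = -2 (attained at k = 0)
  C[1][1] = min over k of (A[1][0] + B[0][1] = -3 + 10 = 7, A[1][1] + B[1][1] = 8 + 3 = 11) = 7 (attained at k = 0)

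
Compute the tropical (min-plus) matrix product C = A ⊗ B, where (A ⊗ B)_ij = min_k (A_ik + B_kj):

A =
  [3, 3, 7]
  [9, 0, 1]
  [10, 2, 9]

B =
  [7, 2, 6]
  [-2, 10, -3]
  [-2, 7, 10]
A ⊗ B =
  [1, 5, 0]
  [-2, 8, -3]
  [0, 12, -1]

Apply the min-plus product entry-by-entry:
  C[0][0] = min over k of (A[0][0] + B[0][0] = 3 + 7 = 10, A[0][1] + B[1][0] = 3 + -2 = 1, A[0][2] + B[2][0] = 7 + -2 = 5) = 1 (attained at k = 1)
  C[0][1] = min over k of (A[0][0] + B[0][1] = 3 + 2 = 5, A[0][1] + B[1][1] = 3 + 10 = 13, A[0][2] + B[2][1] = 7 + 7 = 14) = 5 (attained at k = 0)
  C[0][2] = min over k of (A[0][0] + B[0][2] = 3 + 6 = 9, A[0][1] + B[1][2] = 3 + -3 = 0, A[0][2] + B[2][2] = 7 + 10 = 17) = 0 (attained at k = 1)
  C[1][0] = min over k of (A[1][0] + B[0][0] = 9 + 7 = 16, A[1][1] + B[1][0] = 0 + -2 = -2, A[1][2] + B[2][0] = 1 + -2 = -1) = -2 (attained at k = 1)
  C[1][1] = min over k of (A[1][0] + B[0][1] = 9 + 2 = 11, A[1][1] + B[1][1] = 0 + 10 = 10, A[1][2] + B[2][1] = 1 + 7 = 8) = 8 (attained at k = 2)
  C[1][2] = min over k of (A[1][0] + B[0][2] = 9 + 6 = 15, A[1][1] + B[1][2] = 0 + -3 = -3, A[1][2] + B[2][2] = 1 + 10 = 11) = -3 (attained at k = 1)
  C[2][0] = min over k of (A[2][0] + B[0][0] = 10 + 7 = 17, A[2][1] + B[1][0] = 2 + -2 = 0, A[2][2] + B[2][0] = 9 + -2 = 7) = 0 (attained at k = 1)
  C[2][1] = min over k of (A[2][0] + B[0][1] = 10 + 2 = 12, A[2][1] + B[1][1] = 2 + 10 = 12, A[2][2] + B[2][1] = 9 + 7 = 16) = 12 (attained at k = 0)
  C[2][2] = min over k of (A[2][0] + B[0][2] = 10 + 6 = 16, A[2][1] + B[1][2] = 2 + -3 = -1, A[2][2] + B[2][2] = 9 + 10 = 19) = -1 (attained at k = 1)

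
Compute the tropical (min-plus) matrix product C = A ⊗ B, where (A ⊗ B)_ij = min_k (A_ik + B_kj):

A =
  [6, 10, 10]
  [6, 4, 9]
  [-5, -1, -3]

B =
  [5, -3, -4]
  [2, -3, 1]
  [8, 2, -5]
A ⊗ B =
  [11, 3, 2]
  [6, 1, 2]
  [0, -8, -9]

Apply the min-plus product entry-by-entry:
  C[0][0] = min over k of (A[0][0] + B[0][0] = 6 + 5 = 11, A[0][1] + B[1][0] = 10 + 2 = 12, A[0][2] + B[2][0] = 10 + 8 = 18) = 11 (attained at k = 0)
  C[0][1] = min over k of (A[0][0] + B[0][1] = 6 + -3 = 3, A[0][1] + B[1][1] = 10 + -3 = 7, A[0][2] + B[2][1] = 10 + 2 = 12) = 3 (attained at k = 0)
  C[0][2] = min over k of (A[0][0] + B[0][2] = 6 + -4 = 2, A[0][1] + B[1][2] = 10 + 1 = 11, A[0][2] + B[2][2] = 10 + -5 = 5) = 2 (attained at k = 0)
  C[1][0] = min over k of (A[1][0] + B[0][0] = 6 + 5 = 11, A[1][1] + B[1][0] = 4 + 2 = 6, A[1][2] + B[2][0] = 9 + 8 = 17) = 6 (attained at k = 1)
  C[1][1] = min over k of (A[1][0] + B[0][1] = 6 + -3 = 3, A[1][1] + B[1][1] = 4 + -3 = 1, A[1][2] + B[2][1] = 9 + 2 = 11) = 1 (attained at k = 1)
  C[1][2] = min over k of (A[1][0] + B[0][2] = 6 + -4 = 2, A[1][1] + B[1][2] = 4 + 1 = 5, A[1][2] + B[2][2] = 9 + -5 = 4) = 2 (attained at k = 0)
  C[2][0] = min over k of (A[2][0] + B[0][0] = -5 + 5 = 0, A[2][1] + B[1][0] = -1 + 2 = 1, A[2][2] + B[2][0] = -3 + 8 = 5) = 0 (attained at k = 0)
  C[2][1] = min over k of (A[2][0] + B[0][1] = -5 + -3 = -8, A[2][1] + B[1][1] = -1 + -3 = -4, A[2][2] + B[2][1] = -3 + 2 = -1) = -8 (attained at k = 0)
  C[2][2] = min over k of (A[2][0] + B[0][2] = -5 + -4 = -9, A[2][1] + B[1][2] = -1 + 1 = 0, A[2][2] + B[2][2] = -3 + -5 = -8) = -9 (attained at k = 0)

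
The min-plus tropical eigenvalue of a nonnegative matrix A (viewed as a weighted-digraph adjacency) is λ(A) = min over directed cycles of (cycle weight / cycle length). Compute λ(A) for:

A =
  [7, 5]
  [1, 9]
λ(A) = 3

Enumerate directed cycles and compute their means (weight / length). Sample:
  cycle 0 → 0: weight = 7, length = 1, mean = 7/1 ≈ 7.000
  cycle 1 → 1: weight = 9, length = 1, mean = 9/1 ≈ 9.000
  cycle 0 → 1 → 0: weight = 6, length = 2, mean = 6/2 ≈ 3.000
  cycle 1 → 0 → 1: weight = 6, length = 2, mean = 6/2 ≈ 3.000
Minimum mean = 3.000, attained e.g. along the cycle 0 → 1 → 0 with weight 6 and length 2. So λ(A) = 6/2 = 3.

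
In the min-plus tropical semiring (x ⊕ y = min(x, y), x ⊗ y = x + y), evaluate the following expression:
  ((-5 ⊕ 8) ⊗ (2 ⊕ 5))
((-5 ⊕ 8) ⊗ (2 ⊕ 5)) = -3

Expand innermost to outermost. Recall ⊕ takes the minimum of its arguments and ⊗ takes their sum. Working out the expression ((-5 ⊕ 8) ⊗ (2 ⊕ 5)) gives -3.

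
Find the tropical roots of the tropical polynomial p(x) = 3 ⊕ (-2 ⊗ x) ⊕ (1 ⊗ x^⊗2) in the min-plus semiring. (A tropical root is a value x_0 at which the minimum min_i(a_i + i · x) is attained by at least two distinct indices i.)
Roots: {-3, 5}

Each tropical root is a break point of the lower envelope of the lines y = a_i + i · x (there are 3 lines, with slopes 0, 1, ..., 2). Only the lines that attain the minimum somewhere contribute to roots; other lines are dominated. Here the surviving (envelope) indices are i = 2, i = 1, i = 0.
Intersections between consecutive envelope lines give the roots: for adjacent envelope indices i < j the intersection is x = (a_i − a_j) / (j − i). Reading off the sorted break points: {-3, 5}.
Verification: at each break x_0, at least two indices attain the minimum of min_i(a_i + i · x_0).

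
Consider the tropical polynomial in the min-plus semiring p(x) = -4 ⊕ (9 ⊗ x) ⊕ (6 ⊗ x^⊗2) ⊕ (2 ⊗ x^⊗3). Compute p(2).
p(2) = -4

A tropical monomial a ⊗ x^⊗i evaluates to a + i · x. Evaluating each term at x = 2:
  Term 0 contributes -4 + 0 · 2 = -4
  Term 1 contributes 9 + 1 · 2 = 11
  Term 2 contributes 6 + 2 · 2 = 10
  Term 3 contributes 2 + 3 · 2 = 8
p(2) = ⊕ of these = min[-4, 11, 10, 8] = -4.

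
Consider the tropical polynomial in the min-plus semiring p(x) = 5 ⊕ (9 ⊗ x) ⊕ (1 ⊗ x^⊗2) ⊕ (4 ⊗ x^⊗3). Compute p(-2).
p(-2) = -3

A tropical monomial a ⊗ x^⊗i evaluates to a + i · x. Evaluating each term at x = -2:
  Term 0 contributes 5 + 0 · -2 = 5
  Term 1 contributes 9 + 1 · -2 = 7
  Term 2 contributes 1 + 2 · -2 = -3
  Term 3 contributes 4 + 3 · -2 = -2
p(-2) = ⊕ of these = min[5, 7, -3, -2] = -3.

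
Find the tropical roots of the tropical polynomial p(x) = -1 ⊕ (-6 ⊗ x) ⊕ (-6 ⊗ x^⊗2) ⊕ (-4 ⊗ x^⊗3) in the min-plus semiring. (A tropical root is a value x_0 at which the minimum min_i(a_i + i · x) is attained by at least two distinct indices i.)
Roots: {-2, 0, 5}

Each tropical root is a break point of the lower envelope of the lines y = a_i + i · x (there are 4 lines, with slopes 0, 1, ..., 3). Only the lines that attain the minimum somewhere contribute to roots; other lines are dominated. Here the surviving (envelope) indices are i = 3, i = 2, i = 1, i = 0.
Intersections between consecutive envelope lines give the roots: for adjacent envelope indices i < j the intersection is x = (a_i − a_j) / (j − i). Reading off the sorted break points: {-2, 0, 5}.
Verification: at each break x_0, at least two indices attain the minimum of min_i(a_i + i · x_0).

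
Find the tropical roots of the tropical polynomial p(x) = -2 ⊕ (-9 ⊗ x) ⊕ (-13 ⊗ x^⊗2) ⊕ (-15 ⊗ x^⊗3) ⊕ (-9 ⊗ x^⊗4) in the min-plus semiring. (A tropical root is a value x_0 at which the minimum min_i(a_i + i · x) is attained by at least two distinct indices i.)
Roots: {-6, 2, 4, 7}

Each tropical root is a break point of the lower envelope of the lines y = a_i + i · x (there are 5 lines, with slopes 0, 1, ..., 4). Only the lines that attain the minimum somewhere contribute to roots; other lines are dominated. Here the surviving (envelope) indices are i = 4, i = 3, i = 2, i = 1, i = 0.
Intersections between consecutive envelope lines give the roots: for adjacent envelope indices i < j the intersection is x = (a_i − a_j) / (j − i). Reading off the sorted break points: {-6, 2, 4, 7}.
Verification: at each break x_0, at least two indices attain the minimum of min_i(a_i + i · x_0).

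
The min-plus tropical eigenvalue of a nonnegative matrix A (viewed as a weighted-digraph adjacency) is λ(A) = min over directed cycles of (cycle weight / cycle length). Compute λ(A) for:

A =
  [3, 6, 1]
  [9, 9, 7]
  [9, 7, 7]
λ(A) = 3

Enumerate directed cycles and compute their means (weight / length). Sample:
  cycle 0 → 0: weight = 3, length = 1, mean = 3/1 ≈ 3.000
  cycle 1 → 1: weight = 9, length = 1, mean = 9/1 ≈ 9.000
  cycle 2 → 2: weight = 7, length = 1, mean = 7/1 ≈ 7.000
  cycle 0 → 1 → 0: weight = 15, length = 2, mean = 15/2 ≈ 7.500
  cycle 0 → 2 → 0: weight = 10, length = 2, mean = 10/2 ≈ 5.000
  cycle 1 → 0 → 1: weight = 15, length = 2, mean = 15/2 ≈ 7.500
Minimum mean = 3.000, attained e.g. along the cycle 0 → 0 with weight 3 and length 1. So λ(A) = 3/1 = 3.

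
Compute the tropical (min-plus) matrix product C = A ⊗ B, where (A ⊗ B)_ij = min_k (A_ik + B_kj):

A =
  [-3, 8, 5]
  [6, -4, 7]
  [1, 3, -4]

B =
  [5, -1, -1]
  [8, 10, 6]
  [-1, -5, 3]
A ⊗ B =
  [2, -4, -4]
  [4, 2, 2]
  [-5, -9, -1]

Apply the min-plus product entry-by-entry:
  C[0][0] = min over k of (A[0][0] + B[0][0] = -3 + 5 = 2, A[0][1] + B[1][0] = 8 + 8 = 16, A[0][2] + B[2][0] = 5 + -1 = 4) = 2 (attained at k = 0)
  C[0][1] = min over k of (A[0][0] + B[0][1] = -3 + -1 = -4, A[0][1] + B[1][1] = 8 + 10 = 18, A[0][2] + B[2][1] = 5 + -5 = 0) = -4 (attained at k = 0)
  C[0][2] = min over k of (A[0][0] + B[0][2] = -3 + -1 = -4, A[0][1] + B[1][2] = 8 + 6 = 14, A[0][2] + B[2][2] = 5 + 3 = 8) = -4 (attained at k = 0)
  C[1][0] = min over k of (A[1][0] + B[0][0] = 6 + 5 = 11, A[1][1] + B[1][0] = -4 + 8 = 4, A[1][2] + B[2][0] = 7 + -1 = 6) = 4 (attained at k = 1)
  C[1][1] = min over k of (A[1][0] + B[0][1] = 6 + -1 = 5, A[1][1] + B[1][1] = -4 + 10 = 6, A[1][2] + B[2][1] = 7 + -5 = 2) = 2 (attained at k = 2)
  C[1][2] = min over k of (A[1][0] + B[0][2] = 6 + -1 = 5, A[1][1] + B[1][2] = -4 + 6 = 2, A[1][2] + B[2][2] = 7 + 3 = 10) = 2 (attained at k = 1)
  C[2][0] = min over k of (A[2][0] + B[0][0] = 1 + 5 = 6, A[2][1] + B[1][0] = 3 + 8 = 11, A[2][2] + B[2][0] = -4 + -1 = -5) = -5 (attained at k = 2)
  C[2][1] = min over k of (A[2][0] + B[0][1] = 1 + -1 = 0, A[2][1] + B[1][1] = 3 + 10 = 13, A[2][2] + B[2][1] = -4 + -5 = -9) = -9 (attained at k = 2)
  C[2][2] = min over k of (A[2][0] + B[0][2] = 1 + -1 = 0, A[2][1] + B[1][2] = 3 + 6 = 9, A[2][2] + B[2][2] = -4 + 3 = -1) = -1 (attained at k = 2)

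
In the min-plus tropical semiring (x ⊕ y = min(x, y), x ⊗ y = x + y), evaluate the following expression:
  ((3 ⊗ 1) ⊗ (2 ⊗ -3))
((3 ⊗ 1) ⊗ (2 ⊗ -3)) = 3

Expand innermost to outermost. Recall ⊕ takes the minimum of its arguments and ⊗ takes their sum. Working out the expression ((3 ⊗ 1) ⊗ (2 ⊗ -3)) gives 3.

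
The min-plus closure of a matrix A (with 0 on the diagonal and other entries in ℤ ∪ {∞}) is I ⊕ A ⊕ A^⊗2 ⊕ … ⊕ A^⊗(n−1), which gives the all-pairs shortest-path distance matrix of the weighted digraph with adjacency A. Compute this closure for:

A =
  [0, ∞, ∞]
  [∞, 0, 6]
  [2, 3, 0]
Closure =
  [0, ∞, ∞]
  [8, 0, 6]
  [2, 3, 0]

This is the Floyd-Warshall all-pairs shortest-path computation. For each intermediate vertex k = 0, 1, …, 2, update dist[i][j] ← min(dist[i][j], dist[i][k] + dist[k][j]). The final matrix gives, for each (i, j), the minimum total weight of any directed path from i to j (possibly empty when i = j).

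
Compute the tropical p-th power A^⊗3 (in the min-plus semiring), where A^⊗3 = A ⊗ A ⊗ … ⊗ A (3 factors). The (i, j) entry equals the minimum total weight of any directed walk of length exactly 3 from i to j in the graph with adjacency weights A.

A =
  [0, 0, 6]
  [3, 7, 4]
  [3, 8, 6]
A^⊗3 =
  [0, 0, 4]
  [3, 3, 7]
  [3, 3, 7]

Each entry (A^⊗3)_ij equals the minimum over all length-3 walks i = v_0 → v_1 → … → v_3 = j of Σ_t A[v_t][v_{t+1}]. For example, for (i, j) = (0, 2) we minimise over 9 possible intermediate vertex sequences; the minimum is 4, attained along the walk 0 → 0 → 1 → 2.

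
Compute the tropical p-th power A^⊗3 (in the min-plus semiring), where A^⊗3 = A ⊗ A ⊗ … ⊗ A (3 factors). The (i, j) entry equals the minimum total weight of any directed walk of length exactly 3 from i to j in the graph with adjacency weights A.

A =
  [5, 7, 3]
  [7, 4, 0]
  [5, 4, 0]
A^⊗3 =
  [8, 7, 3]
  [5, 4, 0]
  [5, 4, 0]

Each entry (A^⊗3)_ij equals the minimum over all length-3 walks i = v_0 → v_1 → … → v_3 = j of Σ_t A[v_t][v_{t+1}]. For example, for (i, j) = (0, 2) we minimise over 9 possible intermediate vertex sequences; the minimum is 3, attained along the walk 0 → 2 → 2 → 2.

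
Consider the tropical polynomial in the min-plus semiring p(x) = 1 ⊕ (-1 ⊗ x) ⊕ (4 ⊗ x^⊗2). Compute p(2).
p(2) = 1

A tropical monomial a ⊗ x^⊗i evaluates to a + i · x. Evaluating each term at x = 2:
  Term 0 contributes 1 + 0 · 2 = 1
  Term 1 contributes -1 + 1 · 2 = 1
  Term 2 contributes 4 + 2 · 2 = 8
p(2) = ⊕ of these = min[1, 1, 8] = 1.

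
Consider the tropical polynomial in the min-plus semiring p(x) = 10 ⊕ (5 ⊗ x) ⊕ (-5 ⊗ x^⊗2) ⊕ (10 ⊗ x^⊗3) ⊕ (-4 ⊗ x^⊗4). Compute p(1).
p(1) = -3

A tropical monomial a ⊗ x^⊗i evaluates to a + i · x. Evaluating each term at x = 1:
  Term 0 contributes 10 + 0 · 1 = 10
  Term 1 contributes 5 + 1 · 1 = 6
  Term 2 contributes -5 + 2 · 1 = -3
  Term 3 contributes 10 + 3 · 1 = 13
  Term 4 contributes -4 + 4 · 1 = 0
p(1) = ⊕ of these = min[10, 6, -3, 13, 0] = -3.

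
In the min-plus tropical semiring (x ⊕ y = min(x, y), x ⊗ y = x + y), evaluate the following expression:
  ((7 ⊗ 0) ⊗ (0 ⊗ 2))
((7 ⊗ 0) ⊗ (0 ⊗ 2)) = 9

Expand innermost to outermost. Recall ⊕ takes the minimum of its arguments and ⊗ takes their sum. Working out the expression ((7 ⊗ 0) ⊗ (0 ⊗ 2)) gives 9.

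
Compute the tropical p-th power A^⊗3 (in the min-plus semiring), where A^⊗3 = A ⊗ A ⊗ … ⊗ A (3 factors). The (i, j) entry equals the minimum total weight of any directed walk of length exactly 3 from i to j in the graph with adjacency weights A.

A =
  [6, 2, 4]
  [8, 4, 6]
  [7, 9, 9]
A^⊗3 =
  [14, 10, 12]
  [16, 12, 14]
  [17, 13, 15]

Each entry (A^⊗3)_ij equals the minimum over all length-3 walks i = v_0 → v_1 → … → v_3 = j of Σ_t A[v_t][v_{t+1}]. For example, for (i, j) = (0, 2) we minimise over 9 possible intermediate vertex sequences; the minimum is 12, attained along the walk 0 → 1 → 1 → 2.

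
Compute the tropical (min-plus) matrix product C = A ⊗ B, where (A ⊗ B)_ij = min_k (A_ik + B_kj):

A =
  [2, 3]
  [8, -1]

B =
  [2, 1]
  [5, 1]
A ⊗ B =
  [4, 3]
  [4, 0]

Apply the min-plus product entry-by-entry:
  C[0][0] = min over k of (A[0][0] + B[0][0] = 2 + 2 = 4, A[0][1] + B[1][0] = 3 + 5 = 8) = 4 (attained at k = 0)
  C[0][1] = min over k of (A[0][0] + B[0][1] = 2 + 1 = 3, A[0][1] + B[1][1] = 3 + 1 = 4) = 3 (attained at k = 0)
  C[1][0] = min over k of (A[1][0] + B[0][0] = 8 + 2 = 10, A[1][1] + B[1][0] = -1 + 5 = 4) = 4 (attained at k = 1)
  C[1][1] = min over k of (A[1][0] + B[0][1] = 8 + 1 = 9, A[1][1] + B[1][1] = -1 + 1 = 0) = 0 (attained at k = 1)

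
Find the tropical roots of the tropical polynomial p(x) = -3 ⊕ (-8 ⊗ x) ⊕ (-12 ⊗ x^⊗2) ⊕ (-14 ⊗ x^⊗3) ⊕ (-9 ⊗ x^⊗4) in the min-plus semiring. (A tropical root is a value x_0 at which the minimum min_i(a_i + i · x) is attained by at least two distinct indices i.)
Roots: {-5, 2, 4, 5}

Each tropical root is a break point of the lower envelope of the lines y = a_i + i · x (there are 5 lines, with slopes 0, 1, ..., 4). Only the lines that attain the minimum somewhere contribute to roots; other lines are dominated. Here the surviving (envelope) indices are i = 4, i = 3, i = 2, i = 1, i = 0.
Intersections between consecutive envelope lines give the roots: for adjacent envelope indices i < j the intersection is x = (a_i − a_j) / (j − i). Reading off the sorted break points: {-5, 2, 4, 5}.
Verification: at each break x_0, at least two indices attain the minimum of min_i(a_i + i · x_0).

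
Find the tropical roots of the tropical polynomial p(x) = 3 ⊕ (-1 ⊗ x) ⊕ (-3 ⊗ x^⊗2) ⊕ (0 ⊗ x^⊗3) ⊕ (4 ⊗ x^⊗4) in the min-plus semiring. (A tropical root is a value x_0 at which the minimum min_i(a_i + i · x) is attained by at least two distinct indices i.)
Roots: {-4, -3, 2, 4}

Each tropical root is a break point of the lower envelope of the lines y = a_i + i · x (there are 5 lines, with slopes 0, 1, ..., 4). Only the lines that attain the minimum somewhere contribute to roots; other lines are dominated. Here the surviving (envelope) indices are i = 4, i = 3, i = 2, i = 1, i = 0.
Intersections between consecutive envelope lines give the roots: for adjacent envelope indices i < j the intersection is x = (a_i − a_j) / (j − i). Reading off the sorted break points: {-4, -3, 2, 4}.
Verification: at each break x_0, at least two indices attain the minimum of min_i(a_i + i · x_0).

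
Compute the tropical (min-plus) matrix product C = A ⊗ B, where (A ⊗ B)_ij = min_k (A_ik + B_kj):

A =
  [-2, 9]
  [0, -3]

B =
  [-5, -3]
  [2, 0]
A ⊗ B =
  [-7, -5]
  [-5, -3]

Apply the min-plus product entry-by-entry:
  C[0][0] = min over k of (A[0][0] + B[0][0] = -2 + -5 = -7, A[0][1] + B[1][0] = 9 + 2 = 11) = -7 (attained at k = 0)
  C[0][1] = min over k of (A[0][0] + B[0][1] = -2 + -3 = -5, A[0][1] + B[1][1] = 9 + 0 = 9) = -5 (attained at k = 0)
  C[1][0] = min over k of (A[1][0] + B[0][0] = 0 + -5 = -5, A[1][1] + B[1][0] = -3 + 2 = -1) = -5 (attained at k = 0)
  C[1][1] = min over k of (A[1][0] + B[0][1] = 0 + -3 = -3, A[1][1] + B[1][1] = -3 + 0 = -3) = -3 (attained at k = 0)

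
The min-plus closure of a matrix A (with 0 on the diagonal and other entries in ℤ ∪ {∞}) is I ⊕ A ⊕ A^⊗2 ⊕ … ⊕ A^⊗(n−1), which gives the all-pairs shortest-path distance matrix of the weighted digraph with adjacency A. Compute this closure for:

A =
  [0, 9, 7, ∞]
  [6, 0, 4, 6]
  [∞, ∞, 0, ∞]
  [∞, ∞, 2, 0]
Closure =
  [0, 9, 7, 15]
  [6, 0, 4, 6]
  [∞, ∞, 0, ∞]
  [∞, ∞, 2, 0]

This is the Floyd-Warshall all-pairs shortest-path computation. For each intermediate vertex k = 0, 1, …, 3, update dist[i][j] ← min(dist[i][j], dist[i][k] + dist[k][j]). The final matrix gives, for each (i, j), the minimum total weight of any directed path from i to j (possibly empty when i = j).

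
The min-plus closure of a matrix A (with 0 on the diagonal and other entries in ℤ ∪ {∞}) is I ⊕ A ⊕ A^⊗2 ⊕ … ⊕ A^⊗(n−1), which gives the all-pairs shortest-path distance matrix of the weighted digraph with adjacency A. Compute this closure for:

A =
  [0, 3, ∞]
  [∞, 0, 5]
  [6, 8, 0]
Closure =
  [0, 3, 8]
  [11, 0, 5]
  [6, 8, 0]

This is the Floyd-Warshall all-pairs shortest-path computation. For each intermediate vertex k = 0, 1, …, 2, update dist[i][j] ← min(dist[i][j], dist[i][k] + dist[k][j]). The final matrix gives, for each (i, j), the minimum total weight of any directed path from i to j (possibly empty when i = j).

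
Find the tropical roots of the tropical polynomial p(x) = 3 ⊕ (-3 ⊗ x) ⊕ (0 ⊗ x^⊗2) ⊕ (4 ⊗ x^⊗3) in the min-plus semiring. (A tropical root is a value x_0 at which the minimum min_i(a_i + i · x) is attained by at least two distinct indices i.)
Roots: {-4, -3, 6}

Each tropical root is a break point of the lower envelope of the lines y = a_i + i · x (there are 4 lines, with slopes 0, 1, ..., 3). Only the lines that attain the minimum somewhere contribute to roots; other lines are dominated. Here the surviving (envelope) indices are i = 3, i = 2, i = 1, i = 0.
Intersections between consecutive envelope lines give the roots: for adjacent envelope indices i < j the intersection is x = (a_i − a_j) / (j − i). Reading off the sorted break points: {-4, -3, 6}.
Verification: at each break x_0, at least two indices attain the minimum of min_i(a_i + i · x_0).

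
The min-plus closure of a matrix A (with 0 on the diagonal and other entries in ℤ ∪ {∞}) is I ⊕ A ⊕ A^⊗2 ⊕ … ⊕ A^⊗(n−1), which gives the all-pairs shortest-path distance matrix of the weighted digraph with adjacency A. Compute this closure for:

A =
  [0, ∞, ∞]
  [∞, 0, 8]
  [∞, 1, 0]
Closure =
  [0, ∞, ∞]
  [∞, 0, 8]
  [∞, 1, 0]

This is the Floyd-Warshall all-pairs shortest-path computation. For each intermediate vertex k = 0, 1, …, 2, update dist[i][j] ← min(dist[i][j], dist[i][k] + dist[k][j]). The final matrix gives, for each (i, j), the minimum total weight of any directed path from i to j (possibly empty when i = j).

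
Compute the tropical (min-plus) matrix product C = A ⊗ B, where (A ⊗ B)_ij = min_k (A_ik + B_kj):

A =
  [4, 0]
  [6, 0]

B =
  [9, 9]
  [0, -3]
A ⊗ B =
  [0, -3]
  [0, -3]

Apply the min-plus product entry-by-entry:
  C[0][0] = min over k of (A[0][0] + B[0][0] = 4 + 9 = 13, A[0][1] + B[1][0] = 0 + 0 = 0) = 0 (attained at k = 1)
  C[0][1] = min over k of (A[0][0] + B[0][1] = 4 + 9 = 13, A[0][1] + B[1][1] = 0 + -3 = -3) = -3 (attained at k = 1)
  C[1][0] = min over k of (A[1][0] + B[0][0] = 6 + 9 = 15, A[1][1] + B[1][0] = 0 + 0 = 0) = 0 (attained at k = 1)
  C[1][1] = min over k of (A[1][0] + B[0][1] = 6 + 9 = 15, A[1][1] + B[1][1] = 0 + -3 = -3) = -3 (attained at k = 1)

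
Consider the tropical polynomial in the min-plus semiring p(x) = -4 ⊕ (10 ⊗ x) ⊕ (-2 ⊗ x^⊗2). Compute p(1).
p(1) = -4

A tropical monomial a ⊗ x^⊗i evaluates to a + i · x. Evaluating each term at x = 1:
  Term 0 contributes -4 + 0 · 1 = -4
  Term 1 contributes 10 + 1 · 1 = 11
  Term 2 contributes -2 + 2 · 1 = 0
p(1) = ⊕ of these = min[-4, 11, 0] = -4.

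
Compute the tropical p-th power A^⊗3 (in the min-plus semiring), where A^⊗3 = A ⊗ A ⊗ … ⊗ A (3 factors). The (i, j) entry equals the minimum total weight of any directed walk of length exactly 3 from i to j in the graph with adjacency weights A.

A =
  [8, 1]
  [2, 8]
A^⊗3 =
  [11, 4]
  [5, 11]

Each entry (A^⊗3)_ij equals the minimum over all length-3 walks i = v_0 → v_1 → … → v_3 = j of Σ_t A[v_t][v_{t+1}]. For example, for (i, j) = (0, 1) we minimise over 4 possible intermediate vertex sequences; the minimum is 4, attained along the walk 0 → 1 → 0 → 1.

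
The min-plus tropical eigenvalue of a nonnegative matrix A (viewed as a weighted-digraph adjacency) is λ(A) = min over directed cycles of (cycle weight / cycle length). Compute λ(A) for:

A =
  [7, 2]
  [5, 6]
λ(A) = 7/2

Enumerate directed cycles and compute their means (weight / length). Sample:
  cycle 0 → 0: weight = 7, length = 1, mean = 7/1 ≈ 7.000
  cycle 1 → 1: weight = 6, length = 1, mean = 6/1 ≈ 6.000
  cycle 0 → 1 → 0: weight = 7, length = 2, mean = 7/2 ≈ 3.500
  cycle 1 → 0 → 1: weight = 7, length = 2, mean = 7/2 ≈ 3.500
Minimum mean = 3.500, attained e.g. along the cycle 0 → 1 → 0 with weight 7 and length 2. So λ(A) = 7/2 = 7/2.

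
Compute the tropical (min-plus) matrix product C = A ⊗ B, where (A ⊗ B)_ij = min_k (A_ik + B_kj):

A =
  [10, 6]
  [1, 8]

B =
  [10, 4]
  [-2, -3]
A ⊗ B =
  [4, 3]
  [6, 5]

Apply the min-plus product entry-by-entry:
  C[0][0] = min over k of (A[0][0] + B[0][0] = 10 + 10 = 20, A[0][1] + B[1][0] = 6 + -2 = 4) = 4 (attained at k = 1)
  C[0][1] = min over k of (A[0][0] + B[0][1] = 10 + 4 = 14, A[0][1] + B[1][1] = 6 + -3 = 3) = 3 (attained at k = 1)
  C[1][0] = min over k of (A[1][0] + B[0][0] = 1 + 10 = 11, A[1][1] + B[1][0] = 8 + -2 = 6) = 6 (attained at k = 1)
  C[1][1] = min over k of (A[1][0] + B[0][1] = 1 + 4 = 5, A[1][1] + B[1][1] = 8 + -3 = 5) = 5 (attained at k = 0)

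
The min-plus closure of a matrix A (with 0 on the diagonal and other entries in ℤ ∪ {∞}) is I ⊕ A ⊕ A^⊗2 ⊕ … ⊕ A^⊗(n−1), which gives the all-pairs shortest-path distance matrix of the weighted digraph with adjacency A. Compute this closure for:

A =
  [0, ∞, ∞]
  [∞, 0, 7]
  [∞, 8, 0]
Closure =
  [0, ∞, ∞]
  [∞, 0, 7]
  [∞, 8, 0]

This is the Floyd-Warshall all-pairs shortest-path computation. For each intermediate vertex k = 0, 1, …, 2, update dist[i][j] ← min(dist[i][j], dist[i][k] + dist[k][j]). The final matrix gives, for each (i, j), the minimum total weight of any directed path from i to j (possibly empty when i = j).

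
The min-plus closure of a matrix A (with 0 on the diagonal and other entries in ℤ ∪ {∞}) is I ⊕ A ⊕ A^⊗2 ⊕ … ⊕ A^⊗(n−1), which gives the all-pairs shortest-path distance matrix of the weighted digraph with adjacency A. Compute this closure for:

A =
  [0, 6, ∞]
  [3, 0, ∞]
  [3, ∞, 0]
Closure =
  [0, 6, ∞]
  [3, 0, ∞]
  [3, 9, 0]

This is the Floyd-Warshall all-pairs shortest-path computation. For each intermediate vertex k = 0, 1, …, 2, update dist[i][j] ← min(dist[i][j], dist[i][k] + dist[k][j]). The final matrix gives, for each (i, j), the minimum total weight of any directed path from i to j (possibly empty when i = j).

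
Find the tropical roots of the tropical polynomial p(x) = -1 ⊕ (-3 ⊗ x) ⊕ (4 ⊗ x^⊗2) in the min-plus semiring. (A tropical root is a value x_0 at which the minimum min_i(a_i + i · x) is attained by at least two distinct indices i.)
Roots: {-7, 2}

Each tropical root is a break point of the lower envelope of the lines y = a_i + i · x (there are 3 lines, with slopes 0, 1, ..., 2). Only the lines that attain the minimum somewhere contribute to roots; other lines are dominated. Here the surviving (envelope) indices are i = 2, i = 1, i = 0.
Intersections between consecutive envelope lines give the roots: for adjacent envelope indices i < j the intersection is x = (a_i − a_j) / (j − i). Reading off the sorted break points: {-7, 2}.
Verification: at each break x_0, at least two indices attain the minimum of min_i(a_i + i · x_0).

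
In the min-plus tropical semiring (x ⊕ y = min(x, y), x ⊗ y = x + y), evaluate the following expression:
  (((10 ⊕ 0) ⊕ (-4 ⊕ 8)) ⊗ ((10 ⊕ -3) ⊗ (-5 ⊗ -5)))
(((10 ⊕ 0) ⊕ (-4 ⊕ 8)) ⊗ ((10 ⊕ -3) ⊗ (-5 ⊗ -5))) = -17

Expand innermost to outermost. Recall ⊕ takes the minimum of its arguments and ⊗ takes their sum. Working out the expression (((10 ⊕ 0) ⊕ (-4 ⊕ 8)) ⊗ ((10 ⊕ -3) ⊗ (-5 ⊗ -5))) gives -17.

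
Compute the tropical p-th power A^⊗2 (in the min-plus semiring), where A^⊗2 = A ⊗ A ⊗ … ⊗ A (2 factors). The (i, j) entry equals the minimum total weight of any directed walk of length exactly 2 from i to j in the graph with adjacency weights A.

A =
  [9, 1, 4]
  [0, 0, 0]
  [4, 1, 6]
A^⊗2 =
  [1, 1, 1]
  [0, 0, 0]
  [1, 1, 1]

Each entry (A^⊗2)_ij equals the minimum over all length-2 walks i = v_0 → v_1 → … → v_2 = j of Σ_t A[v_t][v_{t+1}]. For example, for (i, j) = (0, 2) we minimise over 3 possible intermediate vertex sequences; the minimum is 1, attained along the walk 0 → 1 → 2.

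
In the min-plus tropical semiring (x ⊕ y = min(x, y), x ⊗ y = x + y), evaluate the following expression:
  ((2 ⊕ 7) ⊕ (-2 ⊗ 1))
((2 ⊕ 7) ⊕ (-2 ⊗ 1)) = -1

Expand innermost to outermost. Recall ⊕ takes the minimum of its arguments and ⊗ takes their sum. Working out the expression ((2 ⊕ 7) ⊕ (-2 ⊗ 1)) gives -1.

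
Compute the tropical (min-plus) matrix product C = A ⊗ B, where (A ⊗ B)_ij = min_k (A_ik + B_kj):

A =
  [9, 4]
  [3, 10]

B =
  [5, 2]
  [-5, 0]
A ⊗ B =
  [-1, 4]
  [5, 5]

Apply the min-plus product entry-by-entry:
  C[0][0] = min over k of (A[0][0] + B[0][0] = 9 + 5 = 14, A[0][1] + B[1][0] = 4 + -5 = -1) = -1 (attained at k = 1)
  C[0][1] = min over k of (A[0][0] + B[0][1] = 9 + 2 = 11, A[0][1] + B[1][1] = 4 + 0 = 4) = 4 (attained at k = 1)
  C[1][0] = min over k of (A[1][0] + B[0][0] = 3 + 5 = 8, A[1][1] + B[1][0] = 10 + -5 = 5) = 5 (attained at k = 1)
  C[1][1] = min over k of (A[1][0] + B[0][1] = 3 + 2 = 5, A[1][1] + B[1][1] = 10 + 0 = 10) = 5 (attained at k = 0)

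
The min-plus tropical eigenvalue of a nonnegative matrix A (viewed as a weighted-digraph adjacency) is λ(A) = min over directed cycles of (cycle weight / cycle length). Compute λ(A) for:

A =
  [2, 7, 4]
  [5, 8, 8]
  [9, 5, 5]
λ(A) = 2

Enumerate directed cycles and compute their means (weight / length). Sample:
  cycle 0 → 0: weight = 2, length = 1, mean = 2/1 ≈ 2.000
  cycle 1 → 1: weight = 8, length = 1, mean = 8/1 ≈ 8.000
  cycle 2 → 2: weight = 5, length = 1, mean = 5/1 ≈ 5.000
  cycle 0 → 1 → 0: weight = 12, length = 2, mean = 12/2 ≈ 6.000
  cycle 0 → 2 → 0: weight = 13, length = 2, mean = 13/2 ≈ 6.500
  cycle 1 → 0 → 1: weight = 12, length = 2, mean = 12/2 ≈ 6.000
Minimum mean = 2.000, attained e.g. along the cycle 0 → 0 with weight 2 and length 1. So λ(A) = 2/1 = 2.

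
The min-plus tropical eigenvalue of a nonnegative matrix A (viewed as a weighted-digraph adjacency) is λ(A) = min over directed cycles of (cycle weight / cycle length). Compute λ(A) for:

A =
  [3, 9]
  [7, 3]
λ(A) = 3

Enumerate directed cycles and compute their means (weight / length). Sample:
  cycle 0 → 0: weight = 3, length = 1, mean = 3/1 ≈ 3.000
  cycle 1 → 1: weight = 3, length = 1, mean = 3/1 ≈ 3.000
  cycle 0 → 1 → 0: weight = 16, length = 2, mean = 16/2 ≈ 8.000
  cycle 1 → 0 → 1: weight = 16, length = 2, mean = 16/2 ≈ 8.000
Minimum mean = 3.000, attained e.g. along the cycle 0 → 0 with weight 3 and length 1. So λ(A) = 3/1 = 3.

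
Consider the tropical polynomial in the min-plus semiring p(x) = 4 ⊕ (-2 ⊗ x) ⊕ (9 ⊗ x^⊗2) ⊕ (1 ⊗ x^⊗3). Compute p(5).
p(5) = 3

A tropical monomial a ⊗ x^⊗i evaluates to a + i · x. Evaluating each term at x = 5:
  Term 0 contributes 4 + 0 · 5 = 4
  Term 1 contributes -2 + 1 · 5 = 3
  Term 2 contributes 9 + 2 · 5 = 19
  Term 3 contributes 1 + 3 · 5 = 16
p(5) = ⊕ of these = min[4, 3, 19, 16] = 3.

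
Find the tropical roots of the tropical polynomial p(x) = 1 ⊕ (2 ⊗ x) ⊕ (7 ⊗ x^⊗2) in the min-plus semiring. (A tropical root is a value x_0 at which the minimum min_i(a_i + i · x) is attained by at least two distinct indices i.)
Roots: {-5, -1}

Each tropical root is a break point of the lower envelope of the lines y = a_i + i · x (there are 3 lines, with slopes 0, 1, ..., 2). Only the lines that attain the minimum somewhere contribute to roots; other lines are dominated. Here the surviving (envelope) indices are i = 2, i = 1, i = 0.
Intersections between consecutive envelope lines give the roots: for adjacent envelope indices i < j the intersection is x = (a_i − a_j) / (j − i). Reading off the sorted break points: {-5, -1}.
Verification: at each break x_0, at least two indices attain the minimum of min_i(a_i + i · x_0).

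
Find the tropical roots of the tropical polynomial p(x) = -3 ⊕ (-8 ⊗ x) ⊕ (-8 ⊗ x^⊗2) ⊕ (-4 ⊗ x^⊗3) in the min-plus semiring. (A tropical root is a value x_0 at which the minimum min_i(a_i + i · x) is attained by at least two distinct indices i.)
Roots: {-4, 0, 5}

Each tropical root is a break point of the lower envelope of the lines y = a_i + i · x (there are 4 lines, with slopes 0, 1, ..., 3). Only the lines that attain the minimum somewhere contribute to roots; other lines are dominated. Here the surviving (envelope) indices are i = 3, i = 2, i = 1, i = 0.
Intersections between consecutive envelope lines give the roots: for adjacent envelope indices i < j the intersection is x = (a_i − a_j) / (j − i). Reading off the sorted break points: {-4, 0, 5}.
Verification: at each break x_0, at least two indices attain the minimum of min_i(a_i + i · x_0).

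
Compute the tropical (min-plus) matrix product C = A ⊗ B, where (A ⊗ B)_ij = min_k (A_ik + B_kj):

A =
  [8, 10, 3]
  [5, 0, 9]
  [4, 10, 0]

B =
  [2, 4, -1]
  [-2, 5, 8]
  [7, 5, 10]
A ⊗ B =
  [8, 8, 7]
  [-2, 5, 4]
  [6, 5, 3]

Apply the min-plus product entry-by-entry:
  C[0][0] = min over k of (A[0][0] + B[0][0] = 8 + 2 = 10, A[0][1] + B[1][0] = 10 + -2 = 8, A[0][2] + B[2][0] = 3 + 7 = 10) = 8 (attained at k = 1)
  C[0][1] = min over k of (A[0][0] + B[0][1] = 8 + 4 = 12, A[0][1] + B[1][1] = 10 + 5 = 15, A[0][2] + B[2][1] = 3 + 5 = 8) = 8 (attained at k = 2)
  C[0][2] = min over k of (A[0][0] + B[0][2] = 8 + -1 = 7, A[0][1] + B[1][2] = 10 + 8 = 18, A[0][2] + B[2][2] = 3 + 10 = 13) = 7 (attained at k = 0)
  C[1][0] = min over k of (A[1][0] + B[0][0] = 5 + 2 = 7, A[1][1] + B[1][0] = 0 + -2 = -2, A[1][2] + B[2][0] = 9 + 7 = 16) = -2 (attained at k = 1)
  C[1][1] = min over k of (A[1][0] + B[0][1] = 5 + 4 = 9, A[1][1] + B[1][1] = 0 + 5 = 5, A[1][2] + B[2][1] = 9 + 5 = 14) = 5 (attained at k = 1)
  C[1][2] = min over k of (A[1][0] + B[0][2] = 5 + -1 = 4, A[1][1] + B[1][2] = 0 + 8 = 8, A[1][2] + B[2][2] = 9 + 10 = 19) = 4 (attained at k = 0)
  C[2][0] = min over k of (A[2][0] + B[0][0] = 4 + 2 = 6, A[2][1] + B[1][0] = 10 + -2 = 8, A[2][2] + B[2][0] = 0 + 7 = 7) = 6 (attained at k = 0)
  C[2][1] = min over k of (A[2][0] + B[0][1] = 4 + 4 = 8, A[2][1] + B[1][1] = 10 + 5 = 15, A[2][2] + B[2][1] = 0 + 5 = 5) = 5 (attained at k = 2)
  C[2][2] = min over k of (A[2][0] + B[0][2] = 4 + -1 = 3, A[2][1] + B[1][2] = 10 + 8 = 18, A[2][2] + B[2][2] = 0 + 10 = 10) = 3 (attained at k = 0)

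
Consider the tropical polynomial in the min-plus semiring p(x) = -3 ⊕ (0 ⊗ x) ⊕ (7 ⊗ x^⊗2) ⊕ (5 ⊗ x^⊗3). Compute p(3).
p(3) = -3

A tropical monomial a ⊗ x^⊗i evaluates to a + i · x. Evaluating each term at x = 3:
  Term 0 contributes -3 + 0 · 3 = -3
  Term 1 contributes 0 + 1 · 3 = 3
  Term 2 contributes 7 + 2 · 3 = 13
  Term 3 contributes 5 + 3 · 3 = 14
p(3) = ⊕ of these = min[-3, 3, 13, 14] = -3.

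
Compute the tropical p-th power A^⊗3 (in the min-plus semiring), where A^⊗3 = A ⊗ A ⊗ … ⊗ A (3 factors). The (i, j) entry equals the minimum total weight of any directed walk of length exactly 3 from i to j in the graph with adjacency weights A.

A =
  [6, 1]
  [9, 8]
A^⊗3 =
  [16, 11]
  [19, 16]

Each entry (A^⊗3)_ij equals the minimum over all length-3 walks i = v_0 → v_1 → … → v_3 = j of Σ_t A[v_t][v_{t+1}]. For example, for (i, j) = (0, 1) we minimise over 4 possible intermediate vertex sequences; the minimum is 11, attained along the walk 0 → 1 → 0 → 1.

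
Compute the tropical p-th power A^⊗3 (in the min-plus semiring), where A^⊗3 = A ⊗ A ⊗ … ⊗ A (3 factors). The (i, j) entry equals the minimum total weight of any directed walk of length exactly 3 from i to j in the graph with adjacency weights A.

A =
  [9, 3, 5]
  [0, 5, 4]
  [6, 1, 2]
A^⊗3 =
  [6, 6, 8]
  [3, 6, 7]
  [3, 4, 6]

Each entry (A^⊗3)_ij equals the minimum over all length-3 walks i = v_0 → v_1 → … → v_3 = j of Σ_t A[v_t][v_{t+1}]. For example, for (i, j) = (0, 2) we minimise over 9 possible intermediate vertex sequences; the minimum is 8, attained along the walk 0 → 1 → 0 → 2.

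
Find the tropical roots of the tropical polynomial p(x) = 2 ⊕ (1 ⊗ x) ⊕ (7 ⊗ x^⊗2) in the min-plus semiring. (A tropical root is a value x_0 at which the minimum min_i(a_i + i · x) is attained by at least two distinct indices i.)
Roots: {-6, 1}

Each tropical root is a break point of the lower envelope of the lines y = a_i + i · x (there are 3 lines, with slopes 0, 1, ..., 2). Only the lines that attain the minimum somewhere contribute to roots; other lines are dominated. Here the surviving (envelope) indices are i = 2, i = 1, i = 0.
Intersections between consecutive envelope lines give the roots: for adjacent envelope indices i < j the intersection is x = (a_i − a_j) / (j − i). Reading off the sorted break points: {-6, 1}.
Verification: at each break x_0, at least two indices attain the minimum of min_i(a_i + i · x_0).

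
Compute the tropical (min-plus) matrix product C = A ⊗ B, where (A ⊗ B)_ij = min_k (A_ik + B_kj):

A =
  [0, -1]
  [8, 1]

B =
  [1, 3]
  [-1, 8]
A ⊗ B =
  [-2, 3]
  [0, 9]

Apply the min-plus product entry-by-entry:
  C[0][0] = min over k of (A[0][0] + B[0][0] = 0 + 1 = 1, A[0][1] + B[1][0] = -1 + -1 = -2) = -2 (attained at k = 1)
  C[0][1] = min over k of (A[0][0] + B[0][1] = 0 + 3 = 3, A[0][1] + B[1][1] = -1 + 8 = 7) = 3 (attained at k = 0)
  C[1][0] = min over k of (A[1][0] + B[0][0] = 8 + 1 = 9, A[1][1] + B[1][0] = 1 + -1 = 0) = 0 (attained at k = 1)
  C[1][1] = min over k of (A[1][0] + B[0][1] = 8 + 3 = 11, A[1][1] + B[1][1] = 1 + 8 = 9) = 9 (attained at k = 1)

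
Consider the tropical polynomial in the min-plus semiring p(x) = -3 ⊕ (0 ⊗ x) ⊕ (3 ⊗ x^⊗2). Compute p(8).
p(8) = -3

A tropical monomial a ⊗ x^⊗i evaluates to a + i · x. Evaluating each term at x = 8:
  Term 0 contributes -3 + 0 · 8 = -3
  Term 1 contributes 0 + 1 · 8 = 8
  Term 2 contributes 3 + 2 · 8 = 19
p(8) = ⊕ of these = min[-3, 8, 19] = -3.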